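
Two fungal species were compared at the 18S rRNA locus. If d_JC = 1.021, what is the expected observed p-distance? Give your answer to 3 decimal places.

p = (3/4)(1 − e^(−4d/3)) = 0.75 × (1 − e^(-1.361333)) = 0.75 × (1 − 0.256319) = 0.557761.

0.558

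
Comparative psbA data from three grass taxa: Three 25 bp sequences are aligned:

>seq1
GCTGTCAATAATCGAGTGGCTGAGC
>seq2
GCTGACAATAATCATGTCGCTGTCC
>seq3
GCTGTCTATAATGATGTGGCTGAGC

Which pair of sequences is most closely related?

seq1 and seq3

seq1–seq2: 6/25 differ, p = 0.240, d = 0.289.
seq1–seq3: 4/25 differ, p = 0.160, d = 0.180.
seq2–seq3: 6/25 differ, p = 0.240, d = 0.289.
The smallest distance is between seq1 and seq3.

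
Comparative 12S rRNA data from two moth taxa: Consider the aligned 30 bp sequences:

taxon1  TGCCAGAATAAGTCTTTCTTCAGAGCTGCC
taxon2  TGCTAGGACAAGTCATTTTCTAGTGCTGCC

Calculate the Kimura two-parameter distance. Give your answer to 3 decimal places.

0.350

Of 30 sites, 6 differences are transitions and 2 are transversions, so P = 6/30 = 0.2 and Q = 2/30 ≈ 0.066667.
Under the Kimura two-parameter model, d = −½ ln(1 − 2P − Q) − ¼ ln(1 − 2Q).
1 − 2P − Q = 0.533333, giving −½ ln(0.533333) = 0.314305.
1 − 2Q = 0.866666, giving −¼ ln(0.866666) = 0.035775.
d = 0.314305 + 0.035775 = 0.350080.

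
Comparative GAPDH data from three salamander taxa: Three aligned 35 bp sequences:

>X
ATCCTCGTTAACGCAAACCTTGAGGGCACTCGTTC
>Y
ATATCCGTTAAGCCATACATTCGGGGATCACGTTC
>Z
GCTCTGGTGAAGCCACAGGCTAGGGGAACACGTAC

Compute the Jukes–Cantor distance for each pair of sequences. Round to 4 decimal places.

X–Y: 12/35 sites differ → p ≈ 0.342857, d = −0.75 ln(1 − 0.457143) = 0.458182 ≈ 0.4582.
X–Z: 16/35 sites differ → p ≈ 0.457143, d = −0.75 ln(1 − 0.609524) = 0.705292 ≈ 0.7053.
Y–Z: 14/35 sites differ → p = 0.4, d = −0.75 ln(1 − 0.533333) = 0.571605 ≈ 0.5716.

d(X,Y) = 0.4582, d(X,Z) = 0.7053, d(Y,Z) = 0.5716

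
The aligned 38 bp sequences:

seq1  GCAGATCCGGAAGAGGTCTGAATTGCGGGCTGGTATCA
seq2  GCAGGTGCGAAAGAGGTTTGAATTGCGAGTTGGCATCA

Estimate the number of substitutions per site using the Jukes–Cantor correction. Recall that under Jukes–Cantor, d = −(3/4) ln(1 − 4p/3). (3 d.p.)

0.211

The sequences differ at 7 of 38 sites (5, 7, 10, 18, 28, 30, 34), so p = 7/38 ≈ 0.184211.
d = −(3/4) ln(1 − 4p/3) = −0.75 ln(1 − 0.245615) = −0.75 ln(0.754385)
  = −0.75 × (-0.281852) = 0.211389 substitutions/site.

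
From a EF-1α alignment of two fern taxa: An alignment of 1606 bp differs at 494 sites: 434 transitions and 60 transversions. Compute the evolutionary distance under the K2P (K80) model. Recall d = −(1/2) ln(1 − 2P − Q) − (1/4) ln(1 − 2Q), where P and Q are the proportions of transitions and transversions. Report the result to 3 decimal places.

0.451

P = 434/1606 ≈ 0.270237 and Q = 60/1606 ≈ 0.03736.
Under the Kimura two-parameter model, d = −½ ln(1 − 2P − Q) − ¼ ln(1 − 2Q).
1 − 2P − Q = 0.422166, giving −½ ln(0.422166) = 0.431178.
1 − 2Q = 0.92528, giving −¼ ln(0.92528) = 0.019415.
d = 0.431178 + 0.019415 = 0.450593.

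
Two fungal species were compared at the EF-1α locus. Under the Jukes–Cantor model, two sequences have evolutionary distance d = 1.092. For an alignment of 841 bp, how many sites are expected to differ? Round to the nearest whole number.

Invert JC69: p = (3/4)(1 − e^(−4d/3)) = 0.75 × (1 − e^(-1.456)) = 0.75 × (1 − 0.233167) = 0.575125.
Expected differing sites = pL ≈ 0.575125 × 841 = 483.680125 ≈ 484.

484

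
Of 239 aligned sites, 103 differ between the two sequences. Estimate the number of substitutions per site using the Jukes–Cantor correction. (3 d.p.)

p = 103/239 ≈ 0.430962.
d = −(3/4) ln(1 − 4p/3) = −0.75 ln(1 − 0.574616) = −0.75 ln(0.425384)
  = −0.75 × (-0.854763) = 0.641072 substitutions/site.

0.641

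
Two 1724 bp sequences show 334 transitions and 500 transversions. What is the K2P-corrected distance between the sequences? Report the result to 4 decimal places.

P = 334/1724 ≈ 0.193735 and Q = 500/1724 ≈ 0.290023.
Under the Kimura two-parameter model, d = −½ ln(1 − 2P − Q) − ¼ ln(1 − 2Q).
1 − 2P − Q = 0.322507, giving −½ ln(0.322507) = 0.565815.
1 − 2Q = 0.419954, giving −¼ ln(0.419954) = 0.216903.
d = 0.565815 + 0.216903 = 0.782718.

0.7827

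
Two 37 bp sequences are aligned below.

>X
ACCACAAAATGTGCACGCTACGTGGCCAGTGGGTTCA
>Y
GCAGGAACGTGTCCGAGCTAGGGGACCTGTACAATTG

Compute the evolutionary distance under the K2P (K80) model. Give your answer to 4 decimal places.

0.9013

Of 37 sites, 9 differences are transitions and 10 are transversions, so P = 9/37 ≈ 0.243243 and Q = 10/37 ≈ 0.27027.
Under the Kimura two-parameter model, d = −½ ln(1 − 2P − Q) − ¼ ln(1 − 2Q).
1 − 2P − Q = 0.243244, giving −½ ln(0.243244) = 0.706845.
1 − 2Q = 0.45946, giving −¼ ln(0.45946) = 0.194426.
d = 0.706845 + 0.194426 = 0.901271.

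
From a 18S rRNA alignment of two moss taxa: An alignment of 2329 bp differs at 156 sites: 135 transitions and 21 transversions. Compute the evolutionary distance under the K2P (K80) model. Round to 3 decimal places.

P = 135/2329 ≈ 0.057965 and Q = 21/2329 ≈ 0.009017.
Under the Kimura two-parameter model, d = −½ ln(1 − 2P − Q) − ¼ ln(1 − 2Q).
1 − 2P − Q = 0.875053, giving −½ ln(0.875053) = 0.066735.
1 − 2Q = 0.981966, giving −¼ ln(0.981966) = 0.004550.
d = 0.066735 + 0.004550 = 0.071285.

0.071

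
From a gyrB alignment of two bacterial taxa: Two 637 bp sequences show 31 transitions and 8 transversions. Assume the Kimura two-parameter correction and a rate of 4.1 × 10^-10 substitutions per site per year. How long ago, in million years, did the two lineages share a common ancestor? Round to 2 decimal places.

78.74

P = 31/637 ≈ 0.048666 and Q = 8/637 ≈ 0.012559.
Under the Kimura two-parameter model, d = −½ ln(1 − 2P − Q) − ¼ ln(1 − 2Q).
1 − 2P − Q = 0.890109, giving −½ ln(0.890109) = 0.058206.
1 − 2Q = 0.974882, giving −¼ ln(0.974882) = 0.006360.
d = 0.058206 + 0.006360 = 0.064566.
Under a molecular clock d = 2μt, so t = d/(2μ) = 0.064566 / (2 × 4.1 × 10^-10) = 78.74 million years.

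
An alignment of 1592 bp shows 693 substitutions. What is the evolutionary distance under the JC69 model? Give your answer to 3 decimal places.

0.651

p = 693/1592 ≈ 0.435302.
d = −(3/4) ln(1 − 4p/3) = −0.75 ln(1 − 0.580403) = −0.75 ln(0.419597)
  = −0.75 × (-0.868461) = 0.651346 substitutions/site.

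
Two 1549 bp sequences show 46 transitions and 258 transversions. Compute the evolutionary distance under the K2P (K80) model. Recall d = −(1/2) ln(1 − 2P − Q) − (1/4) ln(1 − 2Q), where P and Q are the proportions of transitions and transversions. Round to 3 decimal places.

P = 46/1549 ≈ 0.029697 and Q = 258/1549 ≈ 0.166559.
Under the Kimura two-parameter model, d = −½ ln(1 − 2P − Q) − ¼ ln(1 − 2Q).
1 − 2P − Q = 0.774047, giving −½ ln(0.774047) = 0.128061.
1 − 2Q = 0.666882, giving −¼ ln(0.666882) = 0.101286.
d = 0.128061 + 0.101286 = 0.229347.

0.229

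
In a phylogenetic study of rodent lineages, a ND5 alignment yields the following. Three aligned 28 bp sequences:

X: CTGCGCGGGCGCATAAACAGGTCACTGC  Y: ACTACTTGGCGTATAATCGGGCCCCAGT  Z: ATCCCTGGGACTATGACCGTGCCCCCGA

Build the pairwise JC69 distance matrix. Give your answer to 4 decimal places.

X–Y: 14/28 sites differ → p = 0.5, d = −0.75 ln(1 − 0.666667) = 0.823960 ≈ 0.8240.
X–Z: 15/28 sites differ → p ≈ 0.535714, d = −0.75 ln(1 − 0.714285) = 0.939570 ≈ 0.9396.
Y–Z: 11/28 sites differ → p ≈ 0.392857, d = −0.75 ln(1 − 0.523809) = 0.556452 ≈ 0.5565.

d(X,Y) = 0.8240, d(X,Z) = 0.9396, d(Y,Z) = 0.5565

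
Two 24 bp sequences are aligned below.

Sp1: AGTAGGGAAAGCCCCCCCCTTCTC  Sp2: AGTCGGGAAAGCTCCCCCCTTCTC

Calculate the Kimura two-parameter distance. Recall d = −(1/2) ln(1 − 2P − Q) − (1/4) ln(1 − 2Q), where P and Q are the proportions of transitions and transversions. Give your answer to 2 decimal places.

0.09

Of 24 sites, 1 differences are transitions and 1 are transversions, so P = 1/24 ≈ 0.041667 and Q = 1/24 ≈ 0.041667.
Under the Kimura two-parameter model, d = −½ ln(1 − 2P − Q) − ¼ ln(1 − 2Q).
1 − 2P − Q = 0.874999, giving −½ ln(0.874999) = 0.066766.
1 − 2Q = 0.916666, giving −¼ ln(0.916666) = 0.021753.
d = 0.066766 + 0.021753 = 0.088519.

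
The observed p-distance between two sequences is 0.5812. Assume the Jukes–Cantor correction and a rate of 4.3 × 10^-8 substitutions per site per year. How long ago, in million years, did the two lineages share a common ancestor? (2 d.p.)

d = −(3/4) ln(1 − 4p/3) = −0.75 ln(1 − 0.774933) = −0.75 ln(0.225067)
  = −0.75 × (-1.491357) = 1.118518 substitutions/site.
Under a molecular clock d = 2μt, so t = d/(2μ) = 1.118518 / (2 × 4.3 × 10^-8) = 13.01 million years.

13.01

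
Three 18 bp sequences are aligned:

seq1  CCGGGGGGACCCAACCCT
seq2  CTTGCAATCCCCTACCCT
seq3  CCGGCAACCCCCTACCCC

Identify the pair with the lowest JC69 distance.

seq1–seq2: 8/18 differ, p = 0.444, d = 0.673.
seq1–seq3: 7/18 differ, p = 0.389, d = 0.548.
seq2–seq3: 4/18 differ, p = 0.222, d = 0.264.
The smallest distance is between seq2 and seq3.

seq2 and seq3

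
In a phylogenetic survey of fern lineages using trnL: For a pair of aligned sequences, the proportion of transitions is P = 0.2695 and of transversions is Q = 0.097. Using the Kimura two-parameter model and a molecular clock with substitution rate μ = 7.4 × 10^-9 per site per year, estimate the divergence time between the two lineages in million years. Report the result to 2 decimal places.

Under the Kimura two-parameter model, d = −½ ln(1 − 2P − Q) − ¼ ln(1 − 2Q).
1 − 2P − Q = 0.364, giving −½ ln(0.364) = 0.505301.
1 − 2Q = 0.806, giving −¼ ln(0.806) = 0.053918.
d = 0.505301 + 0.053918 = 0.559219.
Under a molecular clock d = 2μt, so t = d/(2μ) = 0.559219 / (2 × 7.4 × 10^-9) = 37.79 million years.

37.79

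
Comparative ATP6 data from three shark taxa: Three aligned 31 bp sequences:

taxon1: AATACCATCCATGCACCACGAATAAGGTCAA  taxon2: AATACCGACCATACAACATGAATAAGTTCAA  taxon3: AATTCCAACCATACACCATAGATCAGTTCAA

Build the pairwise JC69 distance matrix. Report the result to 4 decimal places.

taxon1–taxon2: 6/31 sites differ → p ≈ 0.193548, d = −0.75 ln(1 − 0.258064) = 0.223869 ≈ 0.2239.
taxon1–taxon3: 8/31 sites differ → p ≈ 0.258065, d = −0.75 ln(1 − 0.344087) = 0.316295 ≈ 0.3163.
taxon2–taxon3: 6/31 sites differ → p ≈ 0.193548, d = −0.75 ln(1 − 0.258064) = 0.223869 ≈ 0.2239.

d(taxon1,taxon2) = 0.2239, d(taxon1,taxon3) = 0.3163, d(taxon2,taxon3) = 0.2239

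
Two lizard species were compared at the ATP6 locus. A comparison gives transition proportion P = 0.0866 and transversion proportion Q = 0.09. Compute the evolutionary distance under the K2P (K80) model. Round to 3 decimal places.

0.202

Under the Kimura two-parameter model, d = −½ ln(1 − 2P − Q) − ¼ ln(1 − 2Q).
1 − 2P − Q = 0.7368, giving −½ ln(0.7368) = 0.152719.
1 − 2Q = 0.82, giving −¼ ln(0.82) = 0.049613.
d = 0.152719 + 0.049613 = 0.202332.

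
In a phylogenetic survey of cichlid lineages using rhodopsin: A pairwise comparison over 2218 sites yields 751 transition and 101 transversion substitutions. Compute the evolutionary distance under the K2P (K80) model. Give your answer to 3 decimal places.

P = 751/2218 ≈ 0.338593 and Q = 101/2218 ≈ 0.045537.
Under the Kimura two-parameter model, d = −½ ln(1 − 2P − Q) − ¼ ln(1 − 2Q).
1 − 2P − Q = 0.277277, giving −½ ln(0.277277) = 0.641369.
1 − 2Q = 0.908926, giving −¼ ln(0.908926) = 0.023873.
d = 0.641369 + 0.023873 = 0.665242.

0.665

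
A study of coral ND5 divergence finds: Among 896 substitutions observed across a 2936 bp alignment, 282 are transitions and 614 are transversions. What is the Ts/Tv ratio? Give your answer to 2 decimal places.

0.46

R = 282/614 = 0.459283… ≈ 0.46 (to 2 d.p.).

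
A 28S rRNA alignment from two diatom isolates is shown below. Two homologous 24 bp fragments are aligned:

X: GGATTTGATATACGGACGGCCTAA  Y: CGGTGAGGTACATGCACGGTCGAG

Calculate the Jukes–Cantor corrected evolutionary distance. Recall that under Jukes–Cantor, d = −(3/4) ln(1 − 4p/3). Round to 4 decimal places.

0.7083

The sequences differ at 11 of 24 sites, so p = 11/24 ≈ 0.458333.
d = −(3/4) ln(1 − 4p/3) = −0.75 ln(1 − 0.611111) = −0.75 ln(0.388889)
  = −0.75 × (-0.944461) = 0.708346 substitutions/site.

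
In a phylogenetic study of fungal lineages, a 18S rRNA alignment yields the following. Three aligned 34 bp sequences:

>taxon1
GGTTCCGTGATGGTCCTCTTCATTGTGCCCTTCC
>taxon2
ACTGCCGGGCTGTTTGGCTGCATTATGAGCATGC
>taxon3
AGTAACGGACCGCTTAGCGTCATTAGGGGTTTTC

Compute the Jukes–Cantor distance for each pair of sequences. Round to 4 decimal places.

taxon1–taxon2: 15/34 sites differ → p ≈ 0.441176, d = −0.75 ln(1 − 0.588235) = 0.665477 ≈ 0.6655.
taxon1–taxon3: 18/34 sites differ → p ≈ 0.529412, d = −0.75 ln(1 − 0.705883) = 0.917833 ≈ 0.9178.
taxon2–taxon3: 14/34 sites differ → p ≈ 0.411765, d = −0.75 ln(1 − 0.54902) = 0.597249 ≈ 0.5972.

d(taxon1,taxon2) = 0.6655, d(taxon1,taxon3) = 0.9178, d(taxon2,taxon3) = 0.5972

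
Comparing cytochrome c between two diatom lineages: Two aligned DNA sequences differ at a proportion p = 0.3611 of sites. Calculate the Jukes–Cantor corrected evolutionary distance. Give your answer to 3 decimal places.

0.493

d = −(3/4) ln(1 − 4p/3) = −0.75 ln(1 − 0.481467) = −0.75 ln(0.518533)
  = −0.75 × (-0.656752) = 0.492564 substitutions/site.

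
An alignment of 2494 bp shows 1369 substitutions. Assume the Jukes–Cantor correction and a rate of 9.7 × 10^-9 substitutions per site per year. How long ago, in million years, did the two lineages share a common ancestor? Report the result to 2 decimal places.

p = 1369/2494 ≈ 0.548917.
d = −(3/4) ln(1 − 4p/3) = −0.75 ln(1 − 0.731889) = −0.75 ln(0.268111)
  = −0.75 × (-1.316354) = 0.987266 substitutions/site.
Under a molecular clock d = 2μt, so t = d/(2μ) = 0.987266 / (2 × 9.7 × 10^-9) = 50.89 million years.

50.89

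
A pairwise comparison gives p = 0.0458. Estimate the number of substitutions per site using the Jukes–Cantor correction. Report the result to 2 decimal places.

d = −(3/4) ln(1 − 4p/3) = −0.75 ln(1 − 0.061067) = −0.75 ln(0.938933)
  = −0.75 × (-0.063011) = 0.047258 substitutions/site.

0.05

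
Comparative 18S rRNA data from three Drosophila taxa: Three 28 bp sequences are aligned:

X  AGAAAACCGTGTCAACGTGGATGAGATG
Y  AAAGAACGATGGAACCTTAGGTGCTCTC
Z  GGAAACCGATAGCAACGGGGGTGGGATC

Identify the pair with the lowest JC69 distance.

X–Y: 14/28 differ, p = 0.500, d = 0.824.
X–Z: 10/28 differ, p = 0.357, d = 0.485.
Y–Z: 13/28 differ, p = 0.464, d = 0.724.
The smallest distance is between X and Z.

X and Z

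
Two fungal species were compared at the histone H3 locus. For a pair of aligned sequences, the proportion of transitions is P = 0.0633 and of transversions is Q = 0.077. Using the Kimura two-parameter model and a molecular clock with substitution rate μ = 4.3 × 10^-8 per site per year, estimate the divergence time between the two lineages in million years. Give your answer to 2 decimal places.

Under the Kimura two-parameter model, d = −½ ln(1 − 2P − Q) − ¼ ln(1 − 2Q).
1 − 2P − Q = 0.7964, giving −½ ln(0.7964) = 0.113827.
1 − 2Q = 0.846, giving −¼ ln(0.846) = 0.041809.
d = 0.113827 + 0.041809 = 0.155636.
Under a molecular clock d = 2μt, so t = d/(2μ) = 0.155636 / (2 × 4.3 × 10^-8) = 1.81 million years.

1.81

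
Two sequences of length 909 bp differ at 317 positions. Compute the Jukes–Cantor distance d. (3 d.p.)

p = 317/909 ≈ 0.348735.
d = −(3/4) ln(1 − 4p/3) = −0.75 ln(1 − 0.46498) = −0.75 ln(0.53502)
  = −0.75 × (-0.625451) = 0.469088 substitutions/site.

0.469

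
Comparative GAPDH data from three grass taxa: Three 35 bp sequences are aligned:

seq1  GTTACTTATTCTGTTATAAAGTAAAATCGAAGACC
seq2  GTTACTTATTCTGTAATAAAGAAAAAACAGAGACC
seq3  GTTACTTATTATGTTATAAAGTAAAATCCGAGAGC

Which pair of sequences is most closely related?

seq1–seq2: 5/35 differ, p = 0.143, d = 0.158.
seq1–seq3: 4/35 differ, p = 0.114, d = 0.124.
seq2–seq3: 6/35 differ, p = 0.171, d = 0.195.
The smallest distance is between seq1 and seq3.

seq1 and seq3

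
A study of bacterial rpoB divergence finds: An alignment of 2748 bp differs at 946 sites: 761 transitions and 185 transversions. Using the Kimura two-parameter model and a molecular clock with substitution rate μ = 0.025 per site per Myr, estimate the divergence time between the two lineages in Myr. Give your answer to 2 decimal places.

P = 761/2748 ≈ 0.276929 and Q = 185/2748 ≈ 0.067322.
Under the Kimura two-parameter model, d = −½ ln(1 − 2P − Q) − ¼ ln(1 − 2Q).
1 − 2P − Q = 0.37882, giving −½ ln(0.37882) = 0.485347.
1 − 2Q = 0.865356, giving −¼ ln(0.865356) = 0.036154.
d = 0.485347 + 0.036154 = 0.521501.
Under a molecular clock d = 2μt, so t = d/(2μ) = 0.521501 / (2 × 0.025) = 10.43 Myr.

10.43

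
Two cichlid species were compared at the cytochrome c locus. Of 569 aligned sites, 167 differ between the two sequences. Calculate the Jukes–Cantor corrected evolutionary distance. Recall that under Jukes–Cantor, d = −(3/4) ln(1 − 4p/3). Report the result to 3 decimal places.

0.372

p = 167/569 ≈ 0.293497.
d = −(3/4) ln(1 − 4p/3) = −0.75 ln(1 − 0.391329) = −0.75 ln(0.608671)
  = −0.75 × (-0.496477) = 0.372358 substitutions/site.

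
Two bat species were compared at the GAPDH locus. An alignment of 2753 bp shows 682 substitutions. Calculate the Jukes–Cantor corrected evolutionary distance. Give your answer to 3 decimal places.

p = 682/2753 ≈ 0.24773.
d = −(3/4) ln(1 − 4p/3) = −0.75 ln(1 − 0.330307) = −0.75 ln(0.669693)
  = −0.75 × (-0.400936) = 0.300702 substitutions/site.

0.301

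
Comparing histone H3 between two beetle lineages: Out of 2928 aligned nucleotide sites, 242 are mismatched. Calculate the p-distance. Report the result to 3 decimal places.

0.083

p = 242/2928 = 0.082650… ≈ 0.083 (to 3 d.p.).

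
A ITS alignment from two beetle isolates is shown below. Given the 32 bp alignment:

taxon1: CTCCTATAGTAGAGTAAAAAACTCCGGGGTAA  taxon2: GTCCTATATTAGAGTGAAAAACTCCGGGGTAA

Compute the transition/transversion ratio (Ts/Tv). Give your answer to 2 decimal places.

0.50

Transitions are A↔G and C↔T; transversions are all other mismatches.
Transitions: 1. Transversions: 2.
R = 1/2 = 0.50.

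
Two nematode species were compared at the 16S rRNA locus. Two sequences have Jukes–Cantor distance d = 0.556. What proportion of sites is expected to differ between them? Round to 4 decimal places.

p = (3/4)(1 − e^(−4d/3)) = 0.75 × (1 − e^(-0.741333)) = 0.75 × (1 − 0.476478) = 0.392642.

0.3926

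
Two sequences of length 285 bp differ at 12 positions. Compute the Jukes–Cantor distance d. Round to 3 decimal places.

0.043

p = 12/285 ≈ 0.042105.
d = −(3/4) ln(1 − 4p/3) = −0.75 ln(1 − 0.05614) = −0.75 ln(0.94386)
  = −0.75 × (-0.057777) = 0.043333 substitutions/site.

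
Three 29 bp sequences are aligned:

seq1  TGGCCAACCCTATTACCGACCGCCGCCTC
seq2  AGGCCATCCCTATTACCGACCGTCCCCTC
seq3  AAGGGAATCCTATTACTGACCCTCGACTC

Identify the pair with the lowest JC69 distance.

seq1–seq2: 4/29 differ, p = 0.138, d = 0.152.
seq1–seq3: 9/29 differ, p = 0.310, d = 0.401.
seq2–seq3: 9/29 differ, p = 0.310, d = 0.401.
The smallest distance is between seq1 and seq2.

seq1 and seq2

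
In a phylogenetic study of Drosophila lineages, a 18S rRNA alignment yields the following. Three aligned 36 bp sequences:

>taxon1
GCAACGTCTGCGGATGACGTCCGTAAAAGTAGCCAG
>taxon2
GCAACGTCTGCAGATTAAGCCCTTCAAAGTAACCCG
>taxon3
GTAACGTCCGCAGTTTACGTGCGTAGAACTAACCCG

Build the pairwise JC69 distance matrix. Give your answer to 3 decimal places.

d(taxon1,taxon2) = 0.264, d(taxon1,taxon3) = 0.347, d(taxon2,taxon3) = 0.347

taxon1–taxon2: 8/36 sites differ → p ≈ 0.222222, d = −0.75 ln(1 − 0.296296) = 0.263548 ≈ 0.264.
taxon1–taxon3: 10/36 sites differ → p ≈ 0.277778, d = −0.75 ln(1 − 0.370371) = 0.346968 ≈ 0.347.
taxon2–taxon3: 10/36 sites differ → p ≈ 0.277778, d = −0.75 ln(1 − 0.370371) = 0.346968 ≈ 0.347.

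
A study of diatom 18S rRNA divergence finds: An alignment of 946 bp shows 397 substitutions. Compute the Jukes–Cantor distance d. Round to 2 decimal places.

p = 397/946 ≈ 0.419662.
d = −(3/4) ln(1 − 4p/3) = −0.75 ln(1 − 0.559549) = −0.75 ln(0.440451)
  = −0.75 × (-0.819956) = 0.614967 substitutions/site.

0.61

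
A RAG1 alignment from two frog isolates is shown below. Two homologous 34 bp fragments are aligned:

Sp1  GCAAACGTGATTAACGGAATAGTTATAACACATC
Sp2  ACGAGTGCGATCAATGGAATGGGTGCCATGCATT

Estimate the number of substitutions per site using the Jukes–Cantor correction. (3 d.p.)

0.665

The sequences differ at 15 of 34 sites, so p = 15/34 ≈ 0.441176.
d = −(3/4) ln(1 − 4p/3) = −0.75 ln(1 − 0.588235) = −0.75 ln(0.411765)
  = −0.75 × (-0.887302) = 0.665477 substitutions/site.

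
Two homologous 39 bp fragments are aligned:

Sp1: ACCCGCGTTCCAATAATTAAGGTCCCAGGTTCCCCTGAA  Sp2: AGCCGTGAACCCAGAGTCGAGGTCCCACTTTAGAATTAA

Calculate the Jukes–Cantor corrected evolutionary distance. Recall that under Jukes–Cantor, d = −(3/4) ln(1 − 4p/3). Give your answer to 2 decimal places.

0.59

The sequences differ at 16 of 39 sites, so p = 16/39 ≈ 0.410256.
d = −(3/4) ln(1 − 4p/3) = −0.75 ln(1 − 0.547008) = −0.75 ln(0.452992)
  = −0.75 × (-0.791881) = 0.593911 substitutions/site.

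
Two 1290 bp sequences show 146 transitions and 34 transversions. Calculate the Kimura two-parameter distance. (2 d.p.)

P = 146/1290 ≈ 0.113178 and Q = 34/1290 ≈ 0.026357.
Under the Kimura two-parameter model, d = −½ ln(1 − 2P − Q) − ¼ ln(1 − 2Q).
1 − 2P − Q = 0.747287, giving −½ ln(0.747287) = 0.145653.
1 − 2Q = 0.947286, giving −¼ ln(0.947286) = 0.013539.
d = 0.145653 + 0.013539 = 0.159192.

0.16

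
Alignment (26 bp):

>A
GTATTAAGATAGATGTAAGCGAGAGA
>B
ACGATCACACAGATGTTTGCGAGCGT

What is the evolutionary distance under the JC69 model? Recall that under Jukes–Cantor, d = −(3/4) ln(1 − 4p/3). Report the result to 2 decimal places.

The sequences differ at 11 of 26 sites, so p = 11/26 ≈ 0.423077.
d = −(3/4) ln(1 − 4p/3) = −0.75 ln(1 − 0.564103) = −0.75 ln(0.435897)
  = −0.75 × (-0.830349) = 0.622762 substitutions/site.

0.62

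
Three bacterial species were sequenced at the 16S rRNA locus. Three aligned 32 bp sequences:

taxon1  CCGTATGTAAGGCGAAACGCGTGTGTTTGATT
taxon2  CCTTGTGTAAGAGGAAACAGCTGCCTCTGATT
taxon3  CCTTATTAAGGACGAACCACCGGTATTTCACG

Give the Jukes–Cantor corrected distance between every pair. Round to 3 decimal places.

taxon1–taxon2: 10/32 sites differ → p = 0.3125, d = −0.75 ln(1 − 0.416667) = 0.404248 ≈ 0.404.
taxon1–taxon3: 13/32 sites differ → p = 0.40625, d = −0.75 ln(1 − 0.541667) = 0.585119 ≈ 0.585.
taxon2–taxon3: 14/32 sites differ → p = 0.4375, d = −0.75 ln(1 − 0.583333) = 0.656601 ≈ 0.657.

d(taxon1,taxon2) = 0.404, d(taxon1,taxon3) = 0.585, d(taxon2,taxon3) = 0.657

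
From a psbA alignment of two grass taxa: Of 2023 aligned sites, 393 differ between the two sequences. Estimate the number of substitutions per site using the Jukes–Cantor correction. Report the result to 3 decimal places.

0.225

p = 393/2023 ≈ 0.194266.
d = −(3/4) ln(1 − 4p/3) = −0.75 ln(1 − 0.259021) = −0.75 ln(0.740979)
  = −0.75 × (-0.299783) = 0.224837 substitutions/site.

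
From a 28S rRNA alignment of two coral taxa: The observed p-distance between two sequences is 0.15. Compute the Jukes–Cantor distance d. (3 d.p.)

d = −(3/4) ln(1 − 4p/3) = −0.75 ln(1 − 0.2) = −0.75 ln(0.8)
  = −0.75 × (-0.223144) = 0.167358 substitutions/site.

0.167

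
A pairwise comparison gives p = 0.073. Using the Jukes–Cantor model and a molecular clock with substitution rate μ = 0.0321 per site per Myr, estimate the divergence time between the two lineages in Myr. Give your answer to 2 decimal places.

d = −(3/4) ln(1 − 4p/3) = −0.75 ln(1 − 0.097333) = −0.75 ln(0.902667)
  = −0.75 × (-0.102402) = 0.076802 substitutions/site.
Under a molecular clock d = 2μt, so t = d/(2μ) = 0.076802 / (2 × 0.0321) = 1.20 Myr.

1.20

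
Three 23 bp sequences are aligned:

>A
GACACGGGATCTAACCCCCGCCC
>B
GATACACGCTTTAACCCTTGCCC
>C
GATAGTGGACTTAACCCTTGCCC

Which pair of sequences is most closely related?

B and C

A–B: 7/23 differ, p = 0.304, d = 0.390.
A–C: 7/23 differ, p = 0.304, d = 0.390.
B–C: 5/23 differ, p = 0.217, d = 0.257.
The smallest distance is between B and C.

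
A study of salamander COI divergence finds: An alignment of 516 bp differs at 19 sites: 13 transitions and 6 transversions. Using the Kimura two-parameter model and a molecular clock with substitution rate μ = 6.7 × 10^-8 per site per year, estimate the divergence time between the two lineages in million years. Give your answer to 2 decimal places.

P = 13/516 ≈ 0.025194 and Q = 6/516 ≈ 0.011628.
Under the Kimura two-parameter model, d = −½ ln(1 − 2P − Q) − ¼ ln(1 − 2Q).
1 − 2P − Q = 0.937984, giving −½ ln(0.937984) = 0.032011.
1 − 2Q = 0.976744, giving −¼ ln(0.976744) = 0.005883.
d = 0.032011 + 0.005883 = 0.037894.
Under a molecular clock d = 2μt, so t = d/(2μ) = 0.037894 / (2 × 6.7 × 10^-8) = 0.28 million years.

0.28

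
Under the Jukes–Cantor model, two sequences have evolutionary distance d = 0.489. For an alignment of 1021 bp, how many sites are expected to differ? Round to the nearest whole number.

367

Invert JC69: p = (3/4)(1 − e^(−4d/3)) = 0.75 × (1 − e^(-0.652)) = 0.75 × (1 − 0.521003) = 0.359248.
Expected differing sites = pL ≈ 0.359248 × 1021 = 366.792208 ≈ 367.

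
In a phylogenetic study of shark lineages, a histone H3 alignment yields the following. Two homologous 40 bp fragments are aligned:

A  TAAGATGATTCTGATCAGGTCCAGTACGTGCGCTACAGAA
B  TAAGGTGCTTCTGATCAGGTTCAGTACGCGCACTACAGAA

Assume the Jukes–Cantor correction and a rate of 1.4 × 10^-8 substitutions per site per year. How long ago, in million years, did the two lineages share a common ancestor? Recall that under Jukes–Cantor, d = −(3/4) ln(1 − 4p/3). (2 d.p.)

4.88

The sequences differ at 5 of 40 sites (5, 8, 21, 29, 32), so p = 5/40 = 0.125.
d = −(3/4) ln(1 − 4p/3) = −0.75 ln(1 − 0.166667) = −0.75 ln(0.833333)
  = −0.75 × (-0.182322) = 0.136742 substitutions/site.
Under a molecular clock d = 2μt, so t = d/(2μ) = 0.136742 / (2 × 1.4 × 10^-8) = 4.88 million years.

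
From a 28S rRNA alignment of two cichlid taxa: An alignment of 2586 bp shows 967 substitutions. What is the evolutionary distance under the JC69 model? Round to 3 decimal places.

p = 967/2586 ≈ 0.373937.
d = −(3/4) ln(1 − 4p/3) = −0.75 ln(1 − 0.498583) = −0.75 ln(0.501417)
  = −0.75 × (-0.690317) = 0.517738 substitutions/site.

0.518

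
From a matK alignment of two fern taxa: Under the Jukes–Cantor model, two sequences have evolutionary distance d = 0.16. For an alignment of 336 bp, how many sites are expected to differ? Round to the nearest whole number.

Invert JC69: p = (3/4)(1 − e^(−4d/3)) = 0.75 × (1 − e^(-0.213333)) = 0.75 × (1 − 0.807887) = 0.144085.
Expected differing sites = pL ≈ 0.144085 × 336 = 48.41256 ≈ 48.

48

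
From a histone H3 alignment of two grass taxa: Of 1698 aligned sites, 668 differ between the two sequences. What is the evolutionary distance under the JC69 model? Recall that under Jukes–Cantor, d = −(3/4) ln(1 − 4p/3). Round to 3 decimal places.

0.558

p = 668/1698 ≈ 0.393404.
d = −(3/4) ln(1 − 4p/3) = −0.75 ln(1 − 0.524539) = −0.75 ln(0.475461)
  = −0.75 × (-0.743470) = 0.557603 substitutions/site.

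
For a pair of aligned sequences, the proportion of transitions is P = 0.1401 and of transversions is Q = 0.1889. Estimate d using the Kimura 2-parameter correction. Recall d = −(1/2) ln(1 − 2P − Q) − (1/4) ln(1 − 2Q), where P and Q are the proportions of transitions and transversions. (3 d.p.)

0.435

Under the Kimura two-parameter model, d = −½ ln(1 − 2P − Q) − ¼ ln(1 − 2Q).
1 − 2P − Q = 0.5309, giving −½ ln(0.5309) = 0.316591.
1 − 2Q = 0.6222, giving −¼ ln(0.6222) = 0.118623.
d = 0.316591 + 0.118623 = 0.435214.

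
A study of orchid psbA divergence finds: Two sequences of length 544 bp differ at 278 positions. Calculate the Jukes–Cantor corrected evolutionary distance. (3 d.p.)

0.858

p = 278/544 ≈ 0.511029.
d = −(3/4) ln(1 − 4p/3) = −0.75 ln(1 − 0.681372) = −0.75 ln(0.318628)
  = −0.75 × (-1.143731) = 0.857798 substitutions/site.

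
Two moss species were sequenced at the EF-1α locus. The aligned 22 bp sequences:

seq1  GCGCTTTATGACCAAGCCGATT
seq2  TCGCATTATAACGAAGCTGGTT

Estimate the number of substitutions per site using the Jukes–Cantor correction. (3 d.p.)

0.339

The sequences differ at 6 of 22 sites (1, 5, 10, 13, 18, 20), so p = 6/22 ≈ 0.272727.
d = −(3/4) ln(1 − 4p/3) = −0.75 ln(1 − 0.363636) = −0.75 ln(0.636364)
  = −0.75 × (-0.451985) = 0.338989 substitutions/site.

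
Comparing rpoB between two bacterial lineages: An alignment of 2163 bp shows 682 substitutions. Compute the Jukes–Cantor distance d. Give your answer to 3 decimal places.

p = 682/2163 ≈ 0.315303.
d = −(3/4) ln(1 − 4p/3) = −0.75 ln(1 − 0.420404) = −0.75 ln(0.579596)
  = −0.75 × (-0.545424) = 0.409068 substitutions/site.

0.409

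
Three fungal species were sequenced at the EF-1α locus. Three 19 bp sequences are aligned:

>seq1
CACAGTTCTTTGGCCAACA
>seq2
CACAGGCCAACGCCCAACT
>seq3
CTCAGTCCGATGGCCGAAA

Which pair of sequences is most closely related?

seq1–seq2: 7/19 differ, p = 0.368, d = 0.507.
seq1–seq3: 6/19 differ, p = 0.316, d = 0.410.
seq2–seq3: 8/19 differ, p = 0.421, d = 0.618.
The smallest distance is between seq1 and seq3.

seq1 and seq3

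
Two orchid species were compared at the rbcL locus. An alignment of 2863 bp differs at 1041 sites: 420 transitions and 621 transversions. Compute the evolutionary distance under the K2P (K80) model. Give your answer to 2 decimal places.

P = 420/2863 ≈ 0.146699 and Q = 621/2863 ≈ 0.216905.
Under the Kimura two-parameter model, d = −½ ln(1 − 2P − Q) − ¼ ln(1 − 2Q).
1 − 2P − Q = 0.489697, giving −½ ln(0.489697) = 0.356984.
1 − 2Q = 0.56619, giving −¼ ln(0.56619) = 0.142206.
d = 0.356984 + 0.142206 = 0.499190.

0.50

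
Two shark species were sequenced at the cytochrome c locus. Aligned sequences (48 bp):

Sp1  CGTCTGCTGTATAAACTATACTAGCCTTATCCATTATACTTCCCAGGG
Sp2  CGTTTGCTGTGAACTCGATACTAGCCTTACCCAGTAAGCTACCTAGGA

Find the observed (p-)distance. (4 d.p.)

0.2708

The sequences differ at 13 of 48 positions.
p = 13/48 = 0.270833… ≈ 0.2708 (to 4 d.p.).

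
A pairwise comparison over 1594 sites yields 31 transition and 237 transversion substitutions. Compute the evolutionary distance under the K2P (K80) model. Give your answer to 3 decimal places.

P = 31/1594 ≈ 0.019448 and Q = 237/1594 ≈ 0.148683.
Under the Kimura two-parameter model, d = −½ ln(1 − 2P − Q) − ¼ ln(1 − 2Q).
1 − 2P − Q = 0.812421, giving −½ ln(0.812421) = 0.103868.
1 − 2Q = 0.702634, giving −¼ ln(0.702634) = 0.088230.
d = 0.103868 + 0.088230 = 0.192098.

0.192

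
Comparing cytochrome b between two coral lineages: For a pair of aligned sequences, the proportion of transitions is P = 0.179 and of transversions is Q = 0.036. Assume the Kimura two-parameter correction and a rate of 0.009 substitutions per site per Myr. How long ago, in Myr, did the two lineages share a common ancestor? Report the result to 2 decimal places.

14.95

Under the Kimura two-parameter model, d = −½ ln(1 − 2P − Q) − ¼ ln(1 − 2Q).
1 − 2P − Q = 0.606, giving −½ ln(0.606) = 0.250438.
1 − 2Q = 0.928, giving −¼ ln(0.928) = 0.018681.
d = 0.250438 + 0.018681 = 0.269119.
Under a molecular clock d = 2μt, so t = d/(2μ) = 0.269119 / (2 × 0.009) = 14.95 Myr.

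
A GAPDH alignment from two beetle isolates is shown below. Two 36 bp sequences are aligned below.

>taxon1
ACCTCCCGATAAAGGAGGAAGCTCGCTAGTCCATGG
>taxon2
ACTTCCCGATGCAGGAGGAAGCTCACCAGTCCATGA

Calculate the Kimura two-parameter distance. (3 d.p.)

Of 36 sites, 5 differences are transitions and 1 are transversions, so P = 5/36 ≈ 0.138889 and Q = 1/36 ≈ 0.027778.
Under the Kimura two-parameter model, d = −½ ln(1 − 2P − Q) − ¼ ln(1 − 2Q).
1 − 2P − Q = 0.694444, giving −½ ln(0.694444) = 0.182322.
1 − 2Q = 0.944444, giving −¼ ln(0.944444) = 0.014290.
d = 0.182322 + 0.014290 = 0.196612.

0.197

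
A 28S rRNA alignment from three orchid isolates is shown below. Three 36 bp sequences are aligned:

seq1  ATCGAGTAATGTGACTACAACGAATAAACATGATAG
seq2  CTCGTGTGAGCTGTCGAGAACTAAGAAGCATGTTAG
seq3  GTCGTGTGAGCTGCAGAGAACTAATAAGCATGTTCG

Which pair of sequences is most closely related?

seq2 and seq3

seq1–seq2: 12/36 differ, p = 0.333, d = 0.441.
seq1–seq3: 13/36 differ, p = 0.361, d = 0.493.
seq2–seq3: 5/36 differ, p = 0.139, d = 0.154.
The smallest distance is between seq2 and seq3.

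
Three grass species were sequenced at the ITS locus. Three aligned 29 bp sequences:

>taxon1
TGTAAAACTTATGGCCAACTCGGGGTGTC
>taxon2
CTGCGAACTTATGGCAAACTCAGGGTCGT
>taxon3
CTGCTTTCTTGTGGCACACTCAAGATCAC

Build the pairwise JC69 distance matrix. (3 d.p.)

d(taxon1,taxon2) = 0.462, d(taxon1,taxon3) = 0.878, d(taxon2,taxon3) = 0.401

taxon1–taxon2: 10/29 sites differ → p ≈ 0.344828, d = −0.75 ln(1 − 0.459771) = 0.461822 ≈ 0.462.
taxon1–taxon3: 15/29 sites differ → p ≈ 0.517241, d = −0.75 ln(1 − 0.689655) = 0.877553 ≈ 0.878.
taxon2–taxon3: 9/29 sites differ → p ≈ 0.310345, d = −0.75 ln(1 − 0.413793) = 0.400562 ≈ 0.401.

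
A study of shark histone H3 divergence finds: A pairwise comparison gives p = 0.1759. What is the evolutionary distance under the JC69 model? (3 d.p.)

d = −(3/4) ln(1 − 4p/3) = −0.75 ln(1 − 0.234533) = −0.75 ln(0.765467)
  = −0.75 × (-0.267269) = 0.200452 substitutions/site.

0.200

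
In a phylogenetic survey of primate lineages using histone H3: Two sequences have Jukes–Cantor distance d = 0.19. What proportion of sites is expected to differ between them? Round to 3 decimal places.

0.168

p = (3/4)(1 − e^(−4d/3)) = 0.75 × (1 − e^(-0.253333)) = 0.75 × (1 − 0.776209) = 0.167843.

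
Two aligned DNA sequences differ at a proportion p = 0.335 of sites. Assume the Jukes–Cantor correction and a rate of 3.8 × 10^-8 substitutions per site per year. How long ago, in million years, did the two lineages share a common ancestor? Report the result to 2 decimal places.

5.84

d = −(3/4) ln(1 − 4p/3) = −0.75 ln(1 − 0.446667) = −0.75 ln(0.553333)
  = −0.75 × (-0.591795) = 0.443846 substitutions/site.
Under a molecular clock d = 2μt, so t = d/(2μ) = 0.443846 / (2 × 3.8 × 10^-8) = 5.84 million years.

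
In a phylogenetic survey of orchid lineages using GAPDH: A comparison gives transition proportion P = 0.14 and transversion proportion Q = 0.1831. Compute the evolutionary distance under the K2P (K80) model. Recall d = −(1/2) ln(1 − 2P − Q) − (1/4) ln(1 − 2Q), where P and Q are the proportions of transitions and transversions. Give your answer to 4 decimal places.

0.4250

Under the Kimura two-parameter model, d = −½ ln(1 − 2P − Q) − ¼ ln(1 − 2Q).
1 − 2P − Q = 0.5369, giving −½ ln(0.5369) = 0.310972.
1 − 2Q = 0.6338, giving −¼ ln(0.6338) = 0.114005.
d = 0.310972 + 0.114005 = 0.424977.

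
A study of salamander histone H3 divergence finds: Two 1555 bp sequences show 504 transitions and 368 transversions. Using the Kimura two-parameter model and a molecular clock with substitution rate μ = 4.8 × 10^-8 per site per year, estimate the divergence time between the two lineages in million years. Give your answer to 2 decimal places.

P = 504/1555 ≈ 0.324116 and Q = 368/1555 ≈ 0.236656.
Under the Kimura two-parameter model, d = −½ ln(1 − 2P − Q) − ¼ ln(1 − 2Q).
1 − 2P − Q = 0.115112, giving −½ ln(0.115112) = 1.080925.
1 − 2Q = 0.526688, giving −¼ ln(0.526688) = 0.160287.
d = 1.080925 + 0.160287 = 1.241212.
Under a molecular clock d = 2μt, so t = d/(2μ) = 1.241212 / (2 × 4.8 × 10^-8) = 12.93 million years.

12.93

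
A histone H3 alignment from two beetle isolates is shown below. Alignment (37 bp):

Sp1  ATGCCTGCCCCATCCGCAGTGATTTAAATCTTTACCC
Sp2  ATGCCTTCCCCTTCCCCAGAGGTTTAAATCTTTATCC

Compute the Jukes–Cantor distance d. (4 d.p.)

0.1827

The sequences differ at 6 of 37 sites (7, 12, 16, 20, 22, 35), so p = 6/37 ≈ 0.162162.
d = −(3/4) ln(1 − 4p/3) = −0.75 ln(1 − 0.216216) = −0.75 ln(0.783784)
  = −0.75 × (-0.243622) = 0.182717 substitutions/site.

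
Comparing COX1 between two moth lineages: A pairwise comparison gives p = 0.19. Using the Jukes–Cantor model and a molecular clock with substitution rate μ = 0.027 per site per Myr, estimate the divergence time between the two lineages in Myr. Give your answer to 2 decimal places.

4.06

d = −(3/4) ln(1 − 4p/3) = −0.75 ln(1 − 0.253333) = −0.75 ln(0.746667)
  = −0.75 × (-0.292136) = 0.219102 substitutions/site.
Under a molecular clock d = 2μt, so t = d/(2μ) = 0.219102 / (2 × 0.027) = 4.06 Myr.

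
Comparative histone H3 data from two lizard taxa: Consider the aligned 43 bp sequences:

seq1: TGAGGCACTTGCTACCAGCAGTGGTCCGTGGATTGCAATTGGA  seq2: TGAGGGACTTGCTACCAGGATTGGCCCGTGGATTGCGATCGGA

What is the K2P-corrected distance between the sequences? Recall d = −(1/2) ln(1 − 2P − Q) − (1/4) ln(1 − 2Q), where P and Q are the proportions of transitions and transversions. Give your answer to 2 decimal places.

Of 43 sites, 3 differences are transitions and 3 are transversions, so P = 3/43 ≈ 0.069767 and Q = 3/43 ≈ 0.069767.
Under the Kimura two-parameter model, d = −½ ln(1 − 2P − Q) − ¼ ln(1 − 2Q).
1 − 2P − Q = 0.790699, giving −½ ln(0.790699) = 0.117419.
1 − 2Q = 0.860466, giving −¼ ln(0.860466) = 0.037570.
d = 0.117419 + 0.037570 = 0.154989.

0.15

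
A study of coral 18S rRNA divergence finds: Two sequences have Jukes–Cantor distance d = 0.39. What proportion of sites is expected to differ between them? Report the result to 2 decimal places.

0.30

p = (3/4)(1 − e^(−4d/3)) = 0.75 × (1 − e^(-0.52)) = 0.75 × (1 − 0.594521) = 0.304109.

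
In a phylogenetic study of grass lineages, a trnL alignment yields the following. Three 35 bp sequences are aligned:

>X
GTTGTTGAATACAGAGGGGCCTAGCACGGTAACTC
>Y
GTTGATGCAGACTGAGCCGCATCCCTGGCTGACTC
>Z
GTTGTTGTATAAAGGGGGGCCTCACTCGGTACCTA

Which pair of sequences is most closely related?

X and Z

X–Y: 13/35 differ, p = 0.371, d = 0.513.
X–Z: 8/35 differ, p = 0.229, d = 0.273.
Y–Z: 15/35 differ, p = 0.429, d = 0.635.
The smallest distance is between X and Z.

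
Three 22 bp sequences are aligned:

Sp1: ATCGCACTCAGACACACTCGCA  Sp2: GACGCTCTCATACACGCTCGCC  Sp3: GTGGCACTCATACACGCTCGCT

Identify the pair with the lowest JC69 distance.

Sp1–Sp2: 6/22 differ, p = 0.273, d = 0.339.
Sp1–Sp3: 5/22 differ, p = 0.227, d = 0.271.
Sp2–Sp3: 4/22 differ, p = 0.182, d = 0.208.
The smallest distance is between Sp2 and Sp3.

Sp2 and Sp3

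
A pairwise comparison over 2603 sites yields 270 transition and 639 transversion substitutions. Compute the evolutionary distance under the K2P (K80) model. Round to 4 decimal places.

0.4704

P = 270/2603 ≈ 0.103726 and Q = 639/2603 ≈ 0.245486.
Under the Kimura two-parameter model, d = −½ ln(1 − 2P − Q) − ¼ ln(1 − 2Q).
1 − 2P − Q = 0.547062, giving −½ ln(0.547062) = 0.301597.
1 − 2Q = 0.509028, giving −¼ ln(0.509028) = 0.168813.
d = 0.301597 + 0.168813 = 0.470410.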